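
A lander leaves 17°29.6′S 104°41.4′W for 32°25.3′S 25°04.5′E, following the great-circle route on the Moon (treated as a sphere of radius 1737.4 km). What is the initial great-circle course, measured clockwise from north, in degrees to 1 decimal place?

Δλ = 129.765° = 2.2648 rad.
y = sin Δλ · cos φ₂ = (0.7687)(0.8441) = 0.6489
x = cos φ₁ sin φ₂ − sin φ₁ cos φ₂ cos Δλ = (0.9538)(-0.5361) − (-0.3006)(0.8441)(-0.6396) = -0.6737
θ = atan2(y, x) = 136.07°, so the bearing is 136.1°.

136.1°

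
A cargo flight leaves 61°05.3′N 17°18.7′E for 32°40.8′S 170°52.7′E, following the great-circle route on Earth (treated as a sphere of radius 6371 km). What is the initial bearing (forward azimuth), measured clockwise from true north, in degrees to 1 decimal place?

With φ₁ = 1.0662, φ₂ = -0.5704, Δλ = 2.6802 rad, the forward-azimuth formula gives
θ = atan2( sin Δλ cos φ₂ , cos φ₁ sin φ₂ − sin φ₁ cos φ₂ cos Δλ ) = atan2(0.3747, 0.3987) = 43.22°.
So the initial bearing is 43.2°.

43.2°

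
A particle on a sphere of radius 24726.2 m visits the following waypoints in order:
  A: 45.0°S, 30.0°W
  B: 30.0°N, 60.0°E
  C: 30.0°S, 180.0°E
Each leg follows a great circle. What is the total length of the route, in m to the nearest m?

103308 m

Leg A→B: central angle 1.9322 rad, distance 47775.1 m.
Leg B→C: central angle 2.2459 rad, distance 55533.3 m.
Total: 47775.1 + 55533.3 ≈ 103308 m.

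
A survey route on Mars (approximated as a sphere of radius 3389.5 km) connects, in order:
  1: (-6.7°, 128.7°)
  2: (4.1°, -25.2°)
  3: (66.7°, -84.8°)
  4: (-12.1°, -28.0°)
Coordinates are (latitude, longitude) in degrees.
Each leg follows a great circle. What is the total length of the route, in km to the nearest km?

Leg 1→2: central angle 2.6859 rad, distance 9103.8 km.
Leg 2→3: central angle 1.3023 rad, distance 4414.0 km.
Leg 3→4: central angle 1.5515 rad, distance 5259.0 km.
Total: 9103.8 + 4414.0 + 5259.0 ≈ 18777 km.

18777 km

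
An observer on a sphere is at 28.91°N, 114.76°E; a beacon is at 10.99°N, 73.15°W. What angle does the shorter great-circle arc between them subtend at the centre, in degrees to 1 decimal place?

139.4°

Let φ₁ = 0.5046 rad, φ₂ = 0.1918 rad, and Δλ = 3.0035 rad.
cos c = sin φ₁ sin φ₂ + cos φ₁ cos φ₂ cos Δλ = (0.4834)(0.1906) + (0.8754)(0.9817)(-0.9905) = -0.75899,
so c = arccos(-0.75899) = 2.43256 rad.
So the angular separation is 139.4°.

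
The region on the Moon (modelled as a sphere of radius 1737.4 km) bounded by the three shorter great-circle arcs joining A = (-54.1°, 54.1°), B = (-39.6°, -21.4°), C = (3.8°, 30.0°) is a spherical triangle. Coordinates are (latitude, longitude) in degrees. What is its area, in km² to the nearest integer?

Side lengths (central angles): a = 1.1181, b = 1.0697, c = 0.8899 rad; semiperimeter s = 1.5389.
By l'Huilier's theorem, tan(E/4) = √[tan(s/2) tan((s−a)/2) tan((s−b)/2) tan((s−c)/2)], giving spherical excess E = 0.5129 rad.
Area = E·R² = 0.5129 × (1737.4)² ≈ 1548289 km².

1548289 km²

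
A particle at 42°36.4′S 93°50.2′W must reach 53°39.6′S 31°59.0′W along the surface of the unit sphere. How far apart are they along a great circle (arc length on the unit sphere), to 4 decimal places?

0.7212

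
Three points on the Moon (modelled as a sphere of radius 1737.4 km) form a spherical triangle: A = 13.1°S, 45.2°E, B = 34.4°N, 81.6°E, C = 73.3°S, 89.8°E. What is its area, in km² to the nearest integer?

2050438 km²

Side lengths (central angles): a = 1.8823, b = 1.1413, c = 1.0254 rad; semiperimeter s = 2.0245.
By l'Huilier's theorem, tan(E/4) = √[tan(s/2) tan((s−a)/2) tan((s−b)/2) tan((s−c)/2)], giving spherical excess E = 0.6793 rad.
Area = E·R² = 0.6793 × (1737.4)² ≈ 2050438 km².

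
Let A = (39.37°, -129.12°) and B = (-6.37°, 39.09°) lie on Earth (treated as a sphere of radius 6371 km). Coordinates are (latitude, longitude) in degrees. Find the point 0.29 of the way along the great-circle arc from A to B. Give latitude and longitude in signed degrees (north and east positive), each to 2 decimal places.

72.72°, -75.36°

Central angle δ = 2.5365 rad. Interpolating on the sphere with fraction f = 0.29:
P = [sin((1−f)δ)·A + sin(fδ)·B] / sin δ = 1.7117·A + 1.1797·B in Cartesian coordinates,
giving P = (0.0751, -0.2874, 0.9549), i.e. latitude 72.72°, longitude -75.36°.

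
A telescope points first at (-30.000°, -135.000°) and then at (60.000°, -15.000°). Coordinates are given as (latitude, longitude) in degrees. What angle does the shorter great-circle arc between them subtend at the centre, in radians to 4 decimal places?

2.2777 rad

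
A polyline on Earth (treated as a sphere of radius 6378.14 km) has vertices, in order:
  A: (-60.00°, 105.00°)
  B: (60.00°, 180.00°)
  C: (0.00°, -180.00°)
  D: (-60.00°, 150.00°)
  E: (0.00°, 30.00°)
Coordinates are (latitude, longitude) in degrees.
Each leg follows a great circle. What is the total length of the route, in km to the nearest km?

40306 km

Leg A→B: central angle 2.3258 rad, distance 14834.3 km.
Leg B→C: central angle 1.0472 rad, distance 6679.2 km.
Leg C→D: central angle 1.1230 rad, distance 7162.4 km.
Leg D→E: central angle 1.8235 rad, distance 11630.4 km.
Total: 14834.3 + 6679.2 + 7162.4 + 11630.4 ≈ 40306 km.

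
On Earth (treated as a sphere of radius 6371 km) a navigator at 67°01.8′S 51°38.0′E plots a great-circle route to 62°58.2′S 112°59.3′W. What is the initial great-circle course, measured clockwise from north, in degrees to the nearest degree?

189°

With φ₁ = -1.1699, φ₂ = -1.0990, Δλ = -2.8732 rad, the forward-azimuth formula gives
θ = atan2( sin Δλ cos φ₂ , cos φ₁ sin φ₂ − sin φ₁ cos φ₂ cos Δλ ) = atan2(-0.1205, -0.7511) = -170.88°.
Adding 360° brings this into [0°, 360°): 189°.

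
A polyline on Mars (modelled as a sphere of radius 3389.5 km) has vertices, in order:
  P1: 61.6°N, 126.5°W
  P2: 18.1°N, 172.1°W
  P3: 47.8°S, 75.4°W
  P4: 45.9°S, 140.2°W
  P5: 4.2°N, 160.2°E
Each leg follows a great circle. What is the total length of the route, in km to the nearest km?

16402 km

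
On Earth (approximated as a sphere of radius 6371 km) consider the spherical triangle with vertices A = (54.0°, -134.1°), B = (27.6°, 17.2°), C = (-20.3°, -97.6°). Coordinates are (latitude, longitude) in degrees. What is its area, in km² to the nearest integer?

79456450 km²

Side lengths (central angles): a = 2.1052, b = 1.4076, c = 1.6530 rad; semiperimeter s = 2.5829.
By l'Huilier's theorem, tan(E/4) = √[tan(s/2) tan((s−a)/2) tan((s−b)/2) tan((s−c)/2)], giving spherical excess E = 1.9576 rad.
Area = E·R² = 1.9576 × (6371)² ≈ 79456450 km².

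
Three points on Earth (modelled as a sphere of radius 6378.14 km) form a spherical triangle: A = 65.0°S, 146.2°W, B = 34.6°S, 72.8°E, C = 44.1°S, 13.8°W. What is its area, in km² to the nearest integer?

Side lengths (central angles): a = 1.1261, b = 1.1307, c = 1.3240 rad; semiperimeter s = 1.7904.
By l'Huilier's theorem, tan(E/4) = √[tan(s/2) tan((s−a)/2) tan((s−b)/2) tan((s−c)/2)], giving spherical excess E = 0.7397 rad.
Area = E·R² = 0.7397 × (6378.14)² ≈ 30092411 km².

30092411 km²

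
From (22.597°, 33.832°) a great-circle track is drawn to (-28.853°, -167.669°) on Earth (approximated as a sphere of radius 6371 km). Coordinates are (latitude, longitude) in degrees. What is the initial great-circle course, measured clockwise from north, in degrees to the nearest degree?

112°

Δλ = 158.499° = 2.7663 rad.
y = sin Δλ · cos φ₂ = (0.3665)(0.8759) = 0.3210
x = cos φ₁ sin φ₂ − sin φ₁ cos φ₂ cos Δλ = (0.9232)(-0.4826) − (0.3842)(0.8759)(-0.9304) = -0.1324
θ = atan2(y, x) = 112.41°, so the bearing is 112°.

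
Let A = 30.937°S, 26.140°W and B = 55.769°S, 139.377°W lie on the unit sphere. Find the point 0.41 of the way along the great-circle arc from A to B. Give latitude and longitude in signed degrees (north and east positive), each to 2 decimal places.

-54.77°, -54.79°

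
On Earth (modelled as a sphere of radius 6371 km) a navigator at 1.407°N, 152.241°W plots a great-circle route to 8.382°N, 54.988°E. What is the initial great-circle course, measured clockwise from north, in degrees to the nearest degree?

With φ₁ = 0.0246, φ₂ = 0.1463, Δλ = -2.6664 rad, the forward-azimuth formula gives
θ = atan2( sin Δλ cos φ₂ , cos φ₁ sin φ₂ − sin φ₁ cos φ₂ cos Δλ ) = atan2(-0.4527, 0.1673) = -69.71°.
Adding 360° brings this into [0°, 360°): 290°.

290°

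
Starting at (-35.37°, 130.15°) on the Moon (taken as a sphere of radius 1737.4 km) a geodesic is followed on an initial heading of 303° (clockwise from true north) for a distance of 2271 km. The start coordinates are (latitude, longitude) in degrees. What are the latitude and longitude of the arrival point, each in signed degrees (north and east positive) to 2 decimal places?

16.14°, 72.70°

Angular distance δ = d/R = 2271/1737.4 = 1.30713 rad; initial bearing θ = 5.2883 rad.
sin φ₂ = sin φ₁ cos δ + cos φ₁ sin δ cos θ = (-0.5789)(0.2606) + (0.8154)(0.9654)(0.5446) = 0.2779, so φ₂ = 16.14°.
Δλ = atan2(sin θ sin δ cos φ₁, cos δ − sin φ₁ sin φ₂) = atan2(-0.6602, 0.4215) = -57.446°.
λ₂ = 130.150° − 57.446° = 72.70°.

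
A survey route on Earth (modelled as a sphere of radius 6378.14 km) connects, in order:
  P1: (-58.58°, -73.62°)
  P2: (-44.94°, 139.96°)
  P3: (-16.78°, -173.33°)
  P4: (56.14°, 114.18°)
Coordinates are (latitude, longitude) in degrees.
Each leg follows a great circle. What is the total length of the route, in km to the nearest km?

Leg P1→P2: central angle 1.2710 rad, distance 8106.3 km.
Leg P2→P3: central angle 0.8384 rad, distance 5347.7 km.
Leg P3→P4: central angle 1.6501 rad, distance 10524.7 km.
Total: 8106.3 + 5347.7 + 10524.7 ≈ 23979 km.

23979 km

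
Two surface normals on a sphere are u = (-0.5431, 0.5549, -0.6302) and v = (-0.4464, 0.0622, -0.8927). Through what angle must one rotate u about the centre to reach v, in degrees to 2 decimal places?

32.91°

u·v = 0.8395; |u| = 1.0000, |v| = 1.0000.
cos θ = (u·v)/(|u||v|) = 0.8395, so θ = 32.91°.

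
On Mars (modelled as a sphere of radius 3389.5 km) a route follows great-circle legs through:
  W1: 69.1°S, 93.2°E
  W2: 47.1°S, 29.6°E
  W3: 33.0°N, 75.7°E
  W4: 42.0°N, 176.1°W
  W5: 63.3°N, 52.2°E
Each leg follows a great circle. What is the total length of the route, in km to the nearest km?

Leg W1→W2: central angle 0.6562 rad, distance 2224.2 km.
Leg W2→W3: central angle 1.5739 rad, distance 5334.7 km.
Leg W3→W4: central angle 1.4002 rad, distance 4746.0 km.
Leg W4→W5: central angle 1.1857 rad, distance 4018.9 km.
Total: 2224.2 + 5334.7 + 4746.0 + 4018.9 ≈ 16324 km.

16324 km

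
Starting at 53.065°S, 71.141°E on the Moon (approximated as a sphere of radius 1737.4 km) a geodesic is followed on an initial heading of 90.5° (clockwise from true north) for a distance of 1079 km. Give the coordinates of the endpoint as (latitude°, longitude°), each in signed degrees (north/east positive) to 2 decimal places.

Angular distance δ = d/R = 1079/1737.4 = 0.62104 rad; initial bearing θ = 1.5795 rad.
sin φ₂ = sin φ₁ cos δ + cos φ₁ sin δ cos θ = (-0.7993)(0.8133) + (0.6009)(0.5819)(-0.0087) = -0.6531, so φ₂ = -40.78°.
Δλ = atan2(sin θ sin δ cos φ₁, cos δ − sin φ₁ sin φ₂) = atan2(0.3496, 0.2912) = 50.208°.
λ₂ = 71.141° + 50.208° = 121.35°.

-40.78°, 121.35°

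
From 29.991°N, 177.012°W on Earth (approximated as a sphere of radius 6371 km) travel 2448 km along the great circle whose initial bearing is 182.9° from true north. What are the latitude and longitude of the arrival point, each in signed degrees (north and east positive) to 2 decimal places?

8.00°, -178.11°

Angular distance δ = d/R = 2448/6371 = 0.38424 rad; initial bearing θ = 3.1922 rad.
sin φ₂ = sin φ₁ cos δ + cos φ₁ sin δ cos θ = (0.4999)(0.9271) + (0.8661)(0.3749)(-0.9987) = 0.1392, so φ₂ = 8.00°.
Δλ = atan2(sin θ sin δ cos φ₁, cos δ − sin φ₁ sin φ₂) = atan2(-0.0164, 0.8575) = -1.097°.
λ₂ = -177.012° − 1.097° = -178.11°.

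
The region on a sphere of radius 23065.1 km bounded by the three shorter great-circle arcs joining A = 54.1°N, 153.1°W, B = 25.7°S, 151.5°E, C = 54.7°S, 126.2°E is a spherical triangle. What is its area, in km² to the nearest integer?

Side lengths (central angles): a = 0.6012, b = 2.2223, c = 1.6221 rad; semiperimeter s = 2.2227.
By l'Huilier's theorem, tan(E/4) = √[tan(s/2) tan((s−a)/2) tan((s−b)/2) tan((s−c)/2)], giving spherical excess E = 0.0509 rad.
Area = E·R² = 0.0509 × (23065.1)² ≈ 27062398 km².

27062398 km²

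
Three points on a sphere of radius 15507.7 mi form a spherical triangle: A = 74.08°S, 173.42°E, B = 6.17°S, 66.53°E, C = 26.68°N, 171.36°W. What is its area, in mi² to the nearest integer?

Side lengths (central angles): a = 2.1182, b = 1.7674, c = 1.5467 rad; semiperimeter s = 2.7161.
By l'Huilier's theorem, tan(E/4) = √[tan(s/2) tan((s−a)/2) tan((s−b)/2) tan((s−c)/2)], giving spherical excess E = 2.4331 rad.
Area = E·R² = 2.4331 × (15507.7)² ≈ 585145007 mi².

585145007 mi²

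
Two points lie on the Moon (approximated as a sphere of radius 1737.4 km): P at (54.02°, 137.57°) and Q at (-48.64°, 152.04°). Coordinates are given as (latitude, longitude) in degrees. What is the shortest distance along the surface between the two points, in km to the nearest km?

3135 km

Let φ₁ = 0.9428 rad, φ₂ = -0.8489 rad, and Δλ = 0.2525 rad.
Haversine: a = sin²(Δφ/2) + cos φ₁ cos φ₂ sin²(Δλ/2) = 0.6096 + (0.5875)(0.6608)(0.0159) = 0.61574.
Central angle c = 2·arcsin(√a) = 1.80439 rad.
Distance = R·c = 1737.4 × 1.8044 ≈ 3135 km.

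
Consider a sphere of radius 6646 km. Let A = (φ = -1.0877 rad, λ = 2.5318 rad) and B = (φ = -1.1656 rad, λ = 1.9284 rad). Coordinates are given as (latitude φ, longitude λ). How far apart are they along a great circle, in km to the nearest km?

1773 km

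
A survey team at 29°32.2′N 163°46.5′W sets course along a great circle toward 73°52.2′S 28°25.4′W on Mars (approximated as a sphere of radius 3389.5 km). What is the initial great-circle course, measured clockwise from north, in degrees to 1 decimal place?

With φ₁ = 0.5155, φ₂ = -1.2893, Δλ = 2.3623 rad, the forward-azimuth formula gives
θ = atan2( sin Δλ cos φ₂ , cos φ₁ sin φ₂ − sin φ₁ cos φ₂ cos Δλ ) = atan2(0.1952, -0.7384) = 165.19°.
So the initial bearing is 165.2°.

165.2°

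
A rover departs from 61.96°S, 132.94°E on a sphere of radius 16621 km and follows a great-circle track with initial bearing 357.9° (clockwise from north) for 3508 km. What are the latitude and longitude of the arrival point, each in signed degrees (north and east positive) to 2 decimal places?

-49.87°, 132.26°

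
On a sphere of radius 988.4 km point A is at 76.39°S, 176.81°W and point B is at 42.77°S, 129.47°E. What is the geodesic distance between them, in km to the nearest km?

696 km

In radians: φ₁ = -1.3333, φ₂ = -0.7465, Δλ = -53.720° = -0.9376 rad.
Haversine: a = sin²(Δφ/2) + cos φ₁ cos φ₂ sin²(Δλ/2) = 0.0836 + (0.2353)(0.7341)(0.2041) = 0.11890.
Central angle c = 2·arcsin(√a) = 0.70408 rad.
Distance = R·c = 988.4 × 0.7041 ≈ 696 km.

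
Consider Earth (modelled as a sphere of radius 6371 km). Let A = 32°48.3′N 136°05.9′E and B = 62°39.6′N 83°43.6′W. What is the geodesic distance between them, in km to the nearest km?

8823 km

Let φ₁ = 0.5726 rad, φ₂ = 1.0936 rad, and Δλ = 2.4465 rad.
cos c = sin φ₁ sin φ₂ + cos φ₁ cos φ₂ cos Δλ = (0.5418)(0.8883) + (0.8405)(0.4593)(-0.7680) = 0.18479,
so c = arccos(0.18479) = 1.38493 rad.
Distance = R·c = 6371 × 1.3849 ≈ 8823 km.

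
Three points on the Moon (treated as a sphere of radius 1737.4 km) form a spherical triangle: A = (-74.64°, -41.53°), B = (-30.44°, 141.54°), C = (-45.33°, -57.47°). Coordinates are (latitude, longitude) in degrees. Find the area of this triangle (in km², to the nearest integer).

652724 km²

Side lengths (central angles): a = 1.7852, b = 0.5260, c = 1.3073 rad; semiperimeter s = 1.8092.
By l'Huilier's theorem, tan(E/4) = √[tan(s/2) tan((s−a)/2) tan((s−b)/2) tan((s−c)/2)], giving spherical excess E = 0.2162 rad.
Area = E·R² = 0.2162 × (1737.4)² ≈ 652724 km².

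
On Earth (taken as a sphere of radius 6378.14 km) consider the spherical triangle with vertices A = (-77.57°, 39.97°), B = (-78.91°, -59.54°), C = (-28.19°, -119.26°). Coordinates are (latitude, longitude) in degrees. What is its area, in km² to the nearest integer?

Side lengths (central angles): a = 0.9896, b = 1.2829, c = 0.3128 rad; semiperimeter s = 1.2926.
By l'Huilier's theorem, tan(E/4) = √[tan(s/2) tan((s−a)/2) tan((s−b)/2) tan((s−c)/2)], giving spherical excess E = 0.0691 rad.
Area = E·R² = 0.0691 × (6378.14)² ≈ 2811081 km².

2811081 km²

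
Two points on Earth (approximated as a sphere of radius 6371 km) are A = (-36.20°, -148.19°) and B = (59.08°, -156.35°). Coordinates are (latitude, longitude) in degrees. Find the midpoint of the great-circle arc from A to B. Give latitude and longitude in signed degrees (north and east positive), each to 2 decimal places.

11.47°, -151.36°

Central angle δ = 1.6672 rad. Interpolating on the sphere with fraction f = 0.5:
P = [sin((1−f)δ)·A + sin(fδ)·B] / sin δ = 0.7438·A + 0.7438·B in Cartesian coordinates,
giving P = (-0.8602, -0.4697, 0.1988), i.e. latitude 11.47°, longitude -151.36°.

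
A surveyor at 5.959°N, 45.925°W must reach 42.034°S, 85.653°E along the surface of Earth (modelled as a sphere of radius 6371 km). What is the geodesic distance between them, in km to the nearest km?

13793 km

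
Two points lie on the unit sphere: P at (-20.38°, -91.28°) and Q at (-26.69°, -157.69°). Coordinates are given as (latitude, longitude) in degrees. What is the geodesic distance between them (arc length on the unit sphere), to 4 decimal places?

1.0569

In radians: φ₁ = -0.3557, φ₂ = -0.4658, Δλ = -66.410° = -1.1591 rad.
cos c = sin φ₁ sin φ₂ + cos φ₁ cos φ₂ cos Δλ = (-0.3482)(-0.4492) + (0.9374)(0.8934)(0.4002) = 0.49159,
so c = arccos(0.49159) = 1.05689 rad.
On the unit sphere the arc length equals the central angle: 1.0569.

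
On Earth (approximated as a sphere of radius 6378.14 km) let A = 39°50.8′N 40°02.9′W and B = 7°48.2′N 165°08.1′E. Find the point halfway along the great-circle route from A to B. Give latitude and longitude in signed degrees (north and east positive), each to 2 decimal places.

The central angle between A and B is δ = 2.2160 rad.
With f = 0.5, the slerp weights are sin((1−f)δ)/sin δ = 1.1199 and sin(fδ)/sin δ = 1.1199.
Weighted sum of the unit vectors: (1.1199)·(0.5877,-0.4940,0.6407) + (1.1199)·(-0.9576,0.2542,0.1358) = (-0.4142, -0.2686, 0.8696).
Converting back: φ = atan2(z, √(x²+y²)) = 60.42°, λ = atan2(y, x) = -147.04°.

60.42°, -147.04°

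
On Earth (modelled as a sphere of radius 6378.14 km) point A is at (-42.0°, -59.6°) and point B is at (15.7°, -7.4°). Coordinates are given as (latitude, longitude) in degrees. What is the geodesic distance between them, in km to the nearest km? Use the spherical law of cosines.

Let φ₁ = -0.7330 rad, φ₂ = 0.2740 rad, and Δλ = 0.9111 rad.
cos c = sin φ₁ sin φ₂ + cos φ₁ cos φ₂ cos Δλ = (-0.6691)(0.2706) + (0.7431)(0.9627)(0.6129) = 0.25742,
so c = arccos(0.25742) = 1.31045 rad.
Distance = R·c = 6378.14 × 1.3104 ≈ 8358 km.

8358 km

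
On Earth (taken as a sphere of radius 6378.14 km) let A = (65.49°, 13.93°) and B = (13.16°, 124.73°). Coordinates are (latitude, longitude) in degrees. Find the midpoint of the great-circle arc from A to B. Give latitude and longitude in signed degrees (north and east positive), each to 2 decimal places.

Central angle δ = 1.5070 rad. Interpolating on the sphere with fraction f = 0.5:
P = [sin((1−f)δ)·A + sin(fδ)·B] / sin δ = 0.6856·A + 0.6856·B in Cartesian coordinates,
giving P = (-0.1043, 0.6171, 0.7799), i.e. latitude 51.25°, longitude 99.59°.

51.25°, 99.59°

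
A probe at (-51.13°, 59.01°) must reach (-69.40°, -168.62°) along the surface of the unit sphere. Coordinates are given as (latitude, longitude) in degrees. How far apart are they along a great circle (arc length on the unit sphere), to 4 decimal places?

0.9521

Let φ₁ = -0.8924 rad, φ₂ = -1.2113 rad, and Δλ = 2.3103 rad.
cos c = sin φ₁ sin φ₂ + cos φ₁ cos φ₂ cos Δλ = (-0.7786)(-0.9361) + (0.6276)(0.3518)(-0.6739) = 0.57999,
so c = arccos(0.57999) = 0.95208 rad.
On the unit sphere the arc length equals the central angle: 0.9521.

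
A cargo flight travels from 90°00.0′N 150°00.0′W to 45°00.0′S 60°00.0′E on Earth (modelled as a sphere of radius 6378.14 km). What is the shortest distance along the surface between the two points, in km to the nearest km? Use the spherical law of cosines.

15028 km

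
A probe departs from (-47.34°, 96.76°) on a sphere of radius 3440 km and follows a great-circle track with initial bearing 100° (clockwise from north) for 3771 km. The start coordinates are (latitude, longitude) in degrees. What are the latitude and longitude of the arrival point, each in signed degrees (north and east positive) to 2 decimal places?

-26.15°, 174.14°

Angular distance δ = d/R = 3771/3440 = 1.09622 rad; initial bearing θ = 1.7453 rad.
sin φ₂ = sin φ₁ cos δ + cos φ₁ sin δ cos θ = (-0.7354)(0.4570) + (0.6776)(0.8895)(-0.1736) = -0.4407, so φ₂ = -26.15°.
Δλ = atan2(sin θ sin δ cos φ₁, cos δ − sin φ₁ sin φ₂) = atan2(0.5936, 0.1329) = 77.383°.
λ₂ = 96.760° + 77.383° = 174.14°.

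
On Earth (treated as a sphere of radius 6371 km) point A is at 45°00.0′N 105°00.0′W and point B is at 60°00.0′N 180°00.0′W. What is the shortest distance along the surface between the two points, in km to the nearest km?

In radians: φ₁ = 0.7854, φ₂ = 1.0472, Δλ = -75.000° = -1.3090 rad.
cos c = sin φ₁ sin φ₂ + cos φ₁ cos φ₂ cos Δλ = (0.7071)(0.8660) + (0.7071)(0.5000)(0.2588) = 0.70388,
so c = arccos(0.70388) = 0.78995 rad.
Distance = R·c = 6371 × 0.7900 ≈ 5033 km.

5033 km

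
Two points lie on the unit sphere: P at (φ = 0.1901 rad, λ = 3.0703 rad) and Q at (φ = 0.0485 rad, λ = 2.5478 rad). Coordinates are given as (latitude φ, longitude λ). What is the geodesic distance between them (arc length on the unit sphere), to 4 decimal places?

In radians: φ₁ = 0.1901, φ₂ = 0.0485, Δλ = -29.937° = -0.5225 rad.
cos c = sin φ₁ sin φ₂ + cos φ₁ cos φ₂ cos Δλ = (0.1890)(0.0485) + (0.9820)(0.9988)(0.8666) = 0.85912,
so c = arccos(0.85912) = 0.53724 rad.
On the unit sphere the arc length equals the central angle: 0.5372.

0.5372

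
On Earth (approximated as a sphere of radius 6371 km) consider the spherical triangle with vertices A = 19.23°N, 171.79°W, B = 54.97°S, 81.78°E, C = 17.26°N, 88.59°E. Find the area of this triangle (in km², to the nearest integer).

Side lengths (central angles): a = 1.2647, b = 1.6238, c = 2.0075 rad; semiperimeter s = 2.4480.
By l'Huilier's theorem, tan(E/4) = √[tan(s/2) tan((s−a)/2) tan((s−b)/2) tan((s−c)/2)], giving spherical excess E = 1.6128 rad.
Area = E·R² = 1.6128 × (6371)² ≈ 65463099 km².

65463099 km²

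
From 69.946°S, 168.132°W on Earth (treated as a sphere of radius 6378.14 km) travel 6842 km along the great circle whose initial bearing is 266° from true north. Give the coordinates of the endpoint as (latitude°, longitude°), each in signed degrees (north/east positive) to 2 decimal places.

Angular distance δ = d/R = 6842/6378.14 = 1.07273 rad; initial bearing θ = 4.6426 rad.
sin φ₂ = sin φ₁ cos δ + cos φ₁ sin δ cos θ = (-0.9394)(0.4777) + (0.3429)(0.8785)(-0.0698) = -0.4698, so φ₂ = -28.02°.
Δλ = atan2(sin θ sin δ cos φ₁, cos δ − sin φ₁ sin φ₂) = atan2(-0.3005, 0.0364) = -83.087°.
λ₂ = -168.132° − 83.087° = -251.22° → 108.78° after wrapping to (−180°, 180°].

-28.02°, 108.78°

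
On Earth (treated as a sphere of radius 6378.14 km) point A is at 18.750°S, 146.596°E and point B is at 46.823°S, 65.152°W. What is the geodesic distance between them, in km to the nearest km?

12073 km

In radians: φ₁ = -0.3272, φ₂ = -0.8172, Δλ = 148.252° = 2.5875 rad.
Haversine: a = sin²(Δφ/2) + cos φ₁ cos φ₂ sin²(Δλ/2) = 0.0588 + (0.9469)(0.6843)(0.9252) = 0.65829.
Central angle c = 2·arcsin(√a) = 1.89292 rad.
Distance = R·c = 6378.14 × 1.8929 ≈ 12073 km.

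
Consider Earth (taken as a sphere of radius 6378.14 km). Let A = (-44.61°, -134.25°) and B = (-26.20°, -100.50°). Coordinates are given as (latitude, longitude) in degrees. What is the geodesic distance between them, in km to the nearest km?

3644 km

With latitudes φ₁ = -44.610°, φ₂ = -26.200° and longitude difference Δλ = 33.750°:
Haversine: a = sin²(Δφ/2) + cos φ₁ cos φ₂ sin²(Δλ/2) = 0.0256 + (0.7119)(0.8973)(0.0843) = 0.07941.
Central angle c = 2·arcsin(√a) = 0.57135 rad.
Distance = R·c = 6378.14 × 0.5714 ≈ 3644 km.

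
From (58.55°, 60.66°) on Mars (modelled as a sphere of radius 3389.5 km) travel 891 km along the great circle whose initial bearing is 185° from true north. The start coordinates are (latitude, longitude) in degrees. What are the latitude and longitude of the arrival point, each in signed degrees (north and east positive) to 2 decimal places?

Angular distance δ = d/R = 891/3389.5 = 0.26287 rad; initial bearing θ = 3.2289 rad.
sin φ₂ = sin φ₁ cos δ + cos φ₁ sin δ cos θ = (0.8531)(0.9656) + (0.5218)(0.2599)(-0.9962) = 0.6887, so φ₂ = 43.53°.
Δλ = atan2(sin θ sin δ cos φ₁, cos δ − sin φ₁ sin φ₂) = atan2(-0.0118, 0.3781) = -1.790°.
λ₂ = 60.660° − 1.790° = 58.87°.

43.53°, 58.87°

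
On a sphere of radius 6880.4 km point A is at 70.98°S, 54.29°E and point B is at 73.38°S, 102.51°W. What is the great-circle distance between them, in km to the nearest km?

4190 km

With latitudes φ₁ = -70.980°, φ₂ = -73.380° and longitude difference Δλ = -156.800°:
cos c = sin φ₁ sin φ₂ + cos φ₁ cos φ₂ cos Δλ = (-0.9454)(-0.9582) + (0.3259)(0.2860)(-0.9191) = 0.82023,
so c = arccos(0.82023) = 0.60898 rad.
Distance = R·c = 6880.4 × 0.6090 ≈ 4190 km.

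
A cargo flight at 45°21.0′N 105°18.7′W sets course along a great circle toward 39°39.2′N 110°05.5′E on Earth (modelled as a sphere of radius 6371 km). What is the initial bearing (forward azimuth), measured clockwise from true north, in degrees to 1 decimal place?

333.5°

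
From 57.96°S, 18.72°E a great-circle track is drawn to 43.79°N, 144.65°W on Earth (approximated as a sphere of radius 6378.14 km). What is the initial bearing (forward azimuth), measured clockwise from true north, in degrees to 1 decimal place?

Δλ = -163.370° = -2.8513 rad.
y = sin Δλ · cos φ₂ = (-0.2862)(0.7219) = -0.2066
x = cos φ₁ sin φ₂ − sin φ₁ cos φ₂ cos Δλ = (0.5305)(0.6920) − (-0.8477)(0.7219)(-0.9582) = -0.2192
θ = atan2(y, x) = -136.70°; adding 360° gives 223.3°.

223.3°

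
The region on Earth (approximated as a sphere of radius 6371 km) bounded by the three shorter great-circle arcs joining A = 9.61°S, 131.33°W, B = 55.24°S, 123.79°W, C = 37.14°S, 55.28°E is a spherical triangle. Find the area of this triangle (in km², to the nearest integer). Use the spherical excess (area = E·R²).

Side lengths (central angles): a = 1.5292, b = 2.3185, c = 0.8032 rad; semiperimeter s = 2.3254.
By l'Huilier's theorem, tan(E/4) = √[tan(s/2) tan((s−a)/2) tan((s−b)/2) tan((s−c)/2)], giving spherical excess E = 0.2265 rad.
Area = E·R² = 0.2265 × (6371)² ≈ 9192290 km².

9192290 km²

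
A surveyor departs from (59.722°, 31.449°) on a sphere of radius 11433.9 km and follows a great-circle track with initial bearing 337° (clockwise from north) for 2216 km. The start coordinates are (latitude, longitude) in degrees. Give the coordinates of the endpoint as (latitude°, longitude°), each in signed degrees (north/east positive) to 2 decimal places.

69.52°, 19.03°

Angular distance δ = d/R = 2216/11433.9 = 0.19381 rad; initial bearing θ = 5.8818 rad.
sin φ₂ = sin φ₁ cos δ + cos φ₁ sin δ cos θ = (0.8636)(0.9813) + (0.5042)(0.1926)(0.9205) = 0.9368, so φ₂ = 69.52°.
Δλ = atan2(sin θ sin δ cos φ₁, cos δ − sin φ₁ sin φ₂) = atan2(-0.0379, 0.1723) = -12.422°.
λ₂ = 31.449° − 12.422° = 19.03°.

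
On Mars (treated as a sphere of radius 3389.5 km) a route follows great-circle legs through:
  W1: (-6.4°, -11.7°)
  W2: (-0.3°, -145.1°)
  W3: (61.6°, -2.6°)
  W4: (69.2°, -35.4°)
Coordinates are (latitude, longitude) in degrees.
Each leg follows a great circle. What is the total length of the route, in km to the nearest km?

Leg W1→W2: central angle 2.3216 rad, distance 7869.0 km.
Leg W2→W3: central angle 1.9627 rad, distance 6652.5 km.
Leg W3→W4: central angle 0.2681 rad, distance 908.6 km.
Total: 7869.0 + 6652.5 + 908.6 ≈ 15430 km.

15430 km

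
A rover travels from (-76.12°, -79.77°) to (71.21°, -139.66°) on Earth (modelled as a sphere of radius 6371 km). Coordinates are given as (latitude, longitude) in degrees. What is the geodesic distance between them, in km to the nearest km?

16866 km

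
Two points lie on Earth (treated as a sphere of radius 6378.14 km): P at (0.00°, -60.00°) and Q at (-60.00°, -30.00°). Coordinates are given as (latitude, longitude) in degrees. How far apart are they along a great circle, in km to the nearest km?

Let φ₁ = 0.0000 rad, φ₂ = -1.0472 rad, and Δλ = 0.5236 rad.
cos c = sin φ₁ sin φ₂ + cos φ₁ cos φ₂ cos Δλ = (0.0000)(-0.8660) + (1.0000)(0.5000)(0.8660) = 0.43301,
so c = arccos(0.43301) = 1.12296 rad.
Distance = R·c = 6378.14 × 1.1230 ≈ 7162 km.

7162 km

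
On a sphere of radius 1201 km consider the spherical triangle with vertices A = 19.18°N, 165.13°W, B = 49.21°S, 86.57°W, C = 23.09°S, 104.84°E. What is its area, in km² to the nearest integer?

3230774 km²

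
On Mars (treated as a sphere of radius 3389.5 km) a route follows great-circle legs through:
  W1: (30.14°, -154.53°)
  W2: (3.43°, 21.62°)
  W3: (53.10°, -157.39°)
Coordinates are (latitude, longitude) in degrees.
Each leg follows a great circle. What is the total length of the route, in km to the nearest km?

Leg W1→W2: central angle 2.5522 rad, distance 8650.6 km.
Leg W2→W3: central angle 2.1549 rad, distance 7303.9 km.
Total: 8650.6 + 7303.9 ≈ 15954 km.

15954 km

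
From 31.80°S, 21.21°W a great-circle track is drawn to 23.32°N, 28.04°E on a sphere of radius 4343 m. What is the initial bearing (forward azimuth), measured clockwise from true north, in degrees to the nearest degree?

With φ₁ = -0.5550, φ₂ = 0.4070, Δλ = 0.8596 rad, the forward-azimuth formula gives
θ = atan2( sin Δλ cos φ₂ , cos φ₁ sin φ₂ − sin φ₁ cos φ₂ cos Δλ ) = atan2(0.6957, 0.6523) = 46.84°.
So the initial bearing is 47°.

47°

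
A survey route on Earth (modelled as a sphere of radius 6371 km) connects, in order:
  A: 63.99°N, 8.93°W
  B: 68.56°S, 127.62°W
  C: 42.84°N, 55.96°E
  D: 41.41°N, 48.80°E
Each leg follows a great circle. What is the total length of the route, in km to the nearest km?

35104 km

Leg A→B: central angle 2.7226 rad, distance 17345.4 km.
Leg B→C: central angle 2.6915 rad, distance 17147.5 km.
Leg C→D: central angle 0.0960 rad, distance 611.3 km.
Total: 17345.4 + 17147.5 + 611.3 ≈ 35104 km.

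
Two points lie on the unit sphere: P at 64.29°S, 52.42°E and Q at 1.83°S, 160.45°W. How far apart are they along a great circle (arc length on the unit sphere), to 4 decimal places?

1.9128

In radians: φ₁ = -1.1221, φ₂ = -0.0319, Δλ = 147.130° = 2.5679 rad.
Haversine: a = sin²(Δφ/2) + cos φ₁ cos φ₂ sin²(Δλ/2) = 0.2688 + (0.4338)(0.9995)(0.9200) = 0.66770.
Central angle c = 2·arcsin(√a) = 1.91283 rad.
On the unit sphere the arc length equals the central angle: 1.9128.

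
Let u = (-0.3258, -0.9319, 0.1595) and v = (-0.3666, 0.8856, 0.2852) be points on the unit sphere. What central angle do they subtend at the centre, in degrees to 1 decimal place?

u·v = -0.6604; |u| = 1.0000, |v| = 1.0000.
cos θ = (u·v)/(|u||v|) = -0.6603, so θ = 131.3°.

131.3°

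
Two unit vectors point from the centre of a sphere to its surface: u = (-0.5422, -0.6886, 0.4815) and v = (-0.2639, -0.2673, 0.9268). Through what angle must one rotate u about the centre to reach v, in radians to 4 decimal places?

0.6866 rad

u·v = 0.7734; |u| = 1.0000, |v| = 1.0000.
cos θ = (u·v)/(|u||v|) = 0.7734, so θ = 0.6866 rad.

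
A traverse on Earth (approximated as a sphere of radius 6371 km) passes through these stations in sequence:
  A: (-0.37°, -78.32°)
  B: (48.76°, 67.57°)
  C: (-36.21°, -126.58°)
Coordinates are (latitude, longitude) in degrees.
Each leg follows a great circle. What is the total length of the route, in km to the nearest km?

Leg A→B: central angle 2.1539 rad, distance 13722.7 km.
Leg B→C: central angle 2.8577 rad, distance 18206.3 km.
Total: 13722.7 + 18206.3 ≈ 31929 km.

31929 km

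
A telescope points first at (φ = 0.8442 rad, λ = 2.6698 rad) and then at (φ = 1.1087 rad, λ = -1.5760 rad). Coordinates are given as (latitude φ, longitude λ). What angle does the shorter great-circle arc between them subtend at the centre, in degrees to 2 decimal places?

57.60°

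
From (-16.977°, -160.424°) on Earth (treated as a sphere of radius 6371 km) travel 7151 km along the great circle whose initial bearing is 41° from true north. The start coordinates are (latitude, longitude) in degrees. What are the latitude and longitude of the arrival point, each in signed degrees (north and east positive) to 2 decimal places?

Angular distance δ = d/R = 7151/6371 = 1.12243 rad; initial bearing θ = 0.7156 rad.
sin φ₂ = sin φ₁ cos δ + cos φ₁ sin δ cos θ = (-0.2920)(0.4335) + (0.9564)(0.9012)(0.7547) = 0.5239, so φ₂ = 31.59°.
Δλ = atan2(sin θ sin δ cos φ₁, cos δ − sin φ₁ sin φ₂) = atan2(0.5654, 0.5865) = 43.955°.
λ₂ = -160.424° + 43.955° = -116.47°.

31.59°, -116.47°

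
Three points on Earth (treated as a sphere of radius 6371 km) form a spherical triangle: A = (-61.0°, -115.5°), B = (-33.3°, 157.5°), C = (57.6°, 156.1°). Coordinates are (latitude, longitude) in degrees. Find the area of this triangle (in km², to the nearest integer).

45593326 km²

Side lengths (central angles): a = 1.5866, b = 2.3909, c = 1.0456 rad; semiperimeter s = 2.5116.
By l'Huilier's theorem, tan(E/4) = √[tan(s/2) tan((s−a)/2) tan((s−b)/2) tan((s−c)/2)], giving spherical excess E = 1.1233 rad.
Area = E·R² = 1.1233 × (6371)² ≈ 45593326 km².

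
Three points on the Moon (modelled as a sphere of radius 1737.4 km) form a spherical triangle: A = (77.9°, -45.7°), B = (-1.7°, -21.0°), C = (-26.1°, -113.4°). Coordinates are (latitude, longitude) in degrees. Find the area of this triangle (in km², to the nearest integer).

5246905 km²

Side lengths (central angles): a = 1.5953, b = 1.9377, c = 1.4087 rad; semiperimeter s = 2.4709.
By l'Huilier's theorem, tan(E/4) = √[tan(s/2) tan((s−a)/2) tan((s−b)/2) tan((s−c)/2)], giving spherical excess E = 1.7382 rad.
Area = E·R² = 1.7382 × (1737.4)² ≈ 5246905 km².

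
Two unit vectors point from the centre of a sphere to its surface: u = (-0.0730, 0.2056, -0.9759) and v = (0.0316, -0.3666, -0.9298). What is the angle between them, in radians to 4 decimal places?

0.5921 rad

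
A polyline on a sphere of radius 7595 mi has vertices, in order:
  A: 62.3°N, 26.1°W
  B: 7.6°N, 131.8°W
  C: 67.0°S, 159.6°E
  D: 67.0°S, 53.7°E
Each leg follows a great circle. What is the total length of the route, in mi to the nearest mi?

Leg A→B: central angle 1.5784 rad, distance 11987.8 mi.
Leg B→C: central angle 1.5512 rad, distance 11781.5 mi.
Leg C→D: central angle 0.6343 rad, distance 4817.3 mi.
Total: 11987.8 + 11781.5 + 4817.3 ≈ 28587 mi.

28587 mi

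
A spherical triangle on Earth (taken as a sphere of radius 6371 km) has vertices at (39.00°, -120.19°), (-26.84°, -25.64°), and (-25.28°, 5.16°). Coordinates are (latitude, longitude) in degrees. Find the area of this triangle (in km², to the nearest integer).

20389774 km²

Side lengths (central angles): a = 0.4825, b = 2.3122, c = 1.9168 rad; semiperimeter s = 2.3558.
By l'Huilier's theorem, tan(E/4) = √[tan(s/2) tan((s−a)/2) tan((s−b)/2) tan((s−c)/2)], giving spherical excess E = 0.5023 rad.
Area = E·R² = 0.5023 × (6371)² ≈ 20389774 km².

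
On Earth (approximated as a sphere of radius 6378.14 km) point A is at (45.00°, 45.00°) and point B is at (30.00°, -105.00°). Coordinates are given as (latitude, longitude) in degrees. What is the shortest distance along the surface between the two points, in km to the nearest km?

Let φ₁ = 0.7854 rad, φ₂ = 0.5236 rad, and Δλ = -2.6180 rad.
Haversine: a = sin²(Δφ/2) + cos φ₁ cos φ₂ sin²(Δλ/2) = 0.0170 + (0.7071)(0.8660)(0.9330) = 0.58839.
Central angle c = 2·arcsin(√a) = 1.74851 rad.
Distance = R·c = 6378.14 × 1.7485 ≈ 11152 km.

11152 km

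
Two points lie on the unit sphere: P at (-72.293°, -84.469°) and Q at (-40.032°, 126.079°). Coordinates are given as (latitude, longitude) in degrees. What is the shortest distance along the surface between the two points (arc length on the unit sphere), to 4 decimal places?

In radians: φ₁ = -1.2618, φ₂ = -0.6987, Δλ = -149.452° = -2.6084 rad.
cos c = sin φ₁ sin φ₂ + cos φ₁ cos φ₂ cos Δλ = (-0.9526)(-0.6432) + (0.3041)(0.7657)(-0.8612) = 0.41218,
so c = arccos(0.41218) = 1.14595 rad.
On the unit sphere the arc length equals the central angle: 1.1459.

1.1459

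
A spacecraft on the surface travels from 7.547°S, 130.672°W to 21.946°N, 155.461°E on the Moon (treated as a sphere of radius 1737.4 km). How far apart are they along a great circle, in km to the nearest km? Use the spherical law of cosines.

Let φ₁ = -0.1317 rad, φ₂ = 0.3830 rad, and Δλ = -1.2892 rad.
cos c = sin φ₁ sin φ₂ + cos φ₁ cos φ₂ cos Δλ = (-0.1313)(0.3737) + (0.9913)(0.9275)(0.2779) = 0.20641,
so c = arccos(0.20641) = 1.36289 rad.
Distance = R·c = 1737.4 × 1.3629 ≈ 2368 km.

2368 km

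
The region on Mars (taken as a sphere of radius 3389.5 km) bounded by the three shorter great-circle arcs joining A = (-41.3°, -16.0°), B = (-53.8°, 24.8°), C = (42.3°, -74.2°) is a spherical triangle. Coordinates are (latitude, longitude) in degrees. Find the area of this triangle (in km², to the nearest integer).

2047662 km²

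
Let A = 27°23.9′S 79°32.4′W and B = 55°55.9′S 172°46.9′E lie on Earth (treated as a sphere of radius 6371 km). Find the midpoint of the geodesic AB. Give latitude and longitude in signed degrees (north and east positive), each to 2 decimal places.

-55.23°, -116.18°

Central angle δ = 1.3385 rad. Interpolating on the sphere with fraction f = 0.5:
P = [sin((1−f)δ)·A + sin(fδ)·B] / sin δ = 0.6375·A + 0.6375·B in Cartesian coordinates,
giving P = (-0.2515, -0.5117, -0.8215), i.e. latitude -55.23°, longitude -116.18°.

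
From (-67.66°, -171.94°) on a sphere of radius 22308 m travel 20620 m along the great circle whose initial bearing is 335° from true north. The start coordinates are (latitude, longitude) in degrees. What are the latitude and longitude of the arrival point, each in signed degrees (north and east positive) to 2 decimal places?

-16.39°, 167.47°

Angular distance δ = d/R = 20620/22308 = 0.92433 rad; initial bearing θ = 5.8469 rad.
sin φ₂ = sin φ₁ cos δ + cos φ₁ sin δ cos θ = (-0.9249)(0.6024) + (0.3801)(0.7982)(0.9063) = -0.2822, so φ₂ = -16.39°.
Δλ = atan2(sin θ sin δ cos φ₁, cos δ − sin φ₁ sin φ₂) = atan2(-0.1282, 0.3414) = -20.587°.
λ₂ = -171.940° − 20.587° = -192.53° → 167.47° after wrapping to (−180°, 180°].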